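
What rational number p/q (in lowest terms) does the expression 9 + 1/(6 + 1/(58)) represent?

3199/349

Start with 58.
6 + 1/(58/1) = 6 + 1/58 = 349/58
9 + 1/(349/58) = 9 + 58/349 = 3199/349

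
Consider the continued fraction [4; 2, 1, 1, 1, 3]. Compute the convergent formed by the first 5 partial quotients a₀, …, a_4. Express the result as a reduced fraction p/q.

a_0 = 4: 4/1
a_1 = 2: 9/2
a_2 = 1: 13/3
a_3 = 1: 22/5
a_4 = 1: 35/8

35/8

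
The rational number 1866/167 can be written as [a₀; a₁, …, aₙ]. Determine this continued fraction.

1866 ÷ 167 → quotient 11, remainder 29
167 ÷ 29 → quotient 5, remainder 22
29 ÷ 22 → quotient 1, remainder 7
22 ÷ 7 → quotient 3, remainder 1
7 ÷ 1 → quotient 7, remainder 0

[11; 5, 1, 3, 7]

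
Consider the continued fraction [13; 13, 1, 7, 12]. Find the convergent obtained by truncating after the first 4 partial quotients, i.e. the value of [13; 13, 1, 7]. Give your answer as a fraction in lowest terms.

Work from the innermost term outward:
Start with 7.
1 + 1/(7/1) = 1 + 1/7 = 8/7
13 + 1/(8/7) = 13 + 7/8 = 111/8
13 + 1/(111/8) = 13 + 8/111 = 1451/111

1451/111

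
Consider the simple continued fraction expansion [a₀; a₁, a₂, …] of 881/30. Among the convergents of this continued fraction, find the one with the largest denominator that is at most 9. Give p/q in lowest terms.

a_0 = 29: 29/1  (≤ bound)
a_1 = 2: 59/2  (≤ bound)
a_2 = 1: 88/3  (≤ bound)
a_3 = 2: 235/8  (≤ bound)
a_4 = 1: 323/11  (> 9, stop)

235/8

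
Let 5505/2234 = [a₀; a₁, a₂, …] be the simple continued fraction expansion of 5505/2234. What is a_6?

5505 = 2·2234 + 1037, so a_0 = 2
2234 = 2·1037 + 160, so a_1 = 2
1037 = 6·160 + 77, so a_2 = 6
160 = 2·77 + 6, so a_3 = 2
77 = 12·6 + 5, so a_4 = 12
6 = 1·5 + 1, so a_5 = 1
5 = 5·1 + 0, so a_6 = 5

5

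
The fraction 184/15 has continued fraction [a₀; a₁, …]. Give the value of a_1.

3

Run the Euclidean algorithm, recording each quotient:
184 = 12·15 + 4, so a_0 = 12
15 = 3·4 + 3, so a_1 = 3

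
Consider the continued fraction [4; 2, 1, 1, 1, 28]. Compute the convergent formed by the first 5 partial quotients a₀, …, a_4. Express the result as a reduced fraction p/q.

35/8

Collapse the nested fraction from the inside out:
Start with 1.
1 + 1/(1/1) = 1 + 1/1 = 2/1
1 + 1/(2/1) = 1 + 1/2 = 3/2
2 + 1/(3/2) = 2 + 2/3 = 8/3
4 + 1/(8/3) = 4 + 3/8 = 35/8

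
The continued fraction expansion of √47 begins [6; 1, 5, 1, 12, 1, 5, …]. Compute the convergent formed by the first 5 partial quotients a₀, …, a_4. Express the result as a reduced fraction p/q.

617/90

Compute successive convergents:
a_0 = 6: 6/1
a_1 = 1: 7/1
a_2 = 5: 41/6
a_3 = 1: 48/7
a_4 = 12: 617/90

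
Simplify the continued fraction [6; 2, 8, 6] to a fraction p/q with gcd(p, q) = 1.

Start with 6.
8 + 1/(6/1) = 8 + 1/6 = 49/6
2 + 1/(49/6) = 2 + 6/49 = 104/49
6 + 1/(104/49) = 6 + 49/104 = 673/104

673/104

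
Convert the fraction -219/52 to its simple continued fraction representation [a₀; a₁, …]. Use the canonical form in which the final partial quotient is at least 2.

⌊-219/52⌋ = -5, remainder 41
⌊52/41⌋ = 1, remainder 11
⌊41/11⌋ = 3, remainder 8
⌊11/8⌋ = 1, remainder 3
⌊8/3⌋ = 2, remainder 2
⌊3/2⌋ = 1, remainder 1
⌊2/1⌋ = 2, remainder 0

[-5; 1, 3, 1, 2, 1, 2]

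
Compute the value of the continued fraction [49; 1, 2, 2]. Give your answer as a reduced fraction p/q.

348/7

a_0 = 49: 49/1
a_1 = 1: 50/1
a_2 = 2: 149/3
a_3 = 2: 348/7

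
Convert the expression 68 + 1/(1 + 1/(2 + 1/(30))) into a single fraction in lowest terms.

Start with 30.
2 + 1/(30/1) = 2 + 1/30 = 61/30
1 + 1/(61/30) = 1 + 30/61 = 91/61
68 + 1/(91/61) = 68 + 61/91 = 6249/91

6249/91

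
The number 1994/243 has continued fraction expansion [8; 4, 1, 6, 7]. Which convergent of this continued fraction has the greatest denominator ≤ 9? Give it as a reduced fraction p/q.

41/5

a_0 = 8: 8/1  (≤ bound)
a_1 = 4: 33/4  (≤ bound)
a_2 = 1: 41/5  (≤ bound)
a_3 = 6: 279/34  (> 9, stop)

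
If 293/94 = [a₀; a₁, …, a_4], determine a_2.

Repeatedly divide and take the remainder:
293 ÷ 94 → quotient 3, remainder 11
94 ÷ 11 → quotient 8, remainder 6
11 ÷ 6 → quotient 1, remainder 5

1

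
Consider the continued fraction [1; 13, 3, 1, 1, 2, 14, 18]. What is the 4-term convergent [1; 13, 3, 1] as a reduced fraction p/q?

57/53

Use the convergent recurrence hₖ = aₖ·hₖ₋₁ + hₖ₋₂ (and likewise for the denominators kₖ):
a_0 = 1: 1/1
a_1 = 13: 14/13
a_2 = 3: 43/40
a_3 = 1: 57/53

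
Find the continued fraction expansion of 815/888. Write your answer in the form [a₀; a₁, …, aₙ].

815 = 0·888 + 815, so a_0 = 0
888 = 1·815 + 73, so a_1 = 1
815 = 11·73 + 12, so a_2 = 11
73 = 6·12 + 1, so a_3 = 6
12 = 12·1 + 0, so a_4 = 12

[0; 1, 11, 6, 12]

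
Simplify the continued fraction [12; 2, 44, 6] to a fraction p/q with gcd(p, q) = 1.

a_0 = 12: 12/1
a_1 = 2: 25/2
a_2 = 44: 1112/89
a_3 = 6: 6697/536

6697/536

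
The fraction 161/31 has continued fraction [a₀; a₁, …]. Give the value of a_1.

5

161 = 5·31 + 6, so a_0 = 5
31 = 5·6 + 1, so a_1 = 5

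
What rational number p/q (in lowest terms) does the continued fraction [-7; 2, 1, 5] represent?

Start with 5.
1 + 1/(5/1) = 1 + 1/5 = 6/5
2 + 1/(6/5) = 2 + 5/6 = 17/6
-7 + 1/(17/6) = -7 + 6/17 = -113/17

-113/17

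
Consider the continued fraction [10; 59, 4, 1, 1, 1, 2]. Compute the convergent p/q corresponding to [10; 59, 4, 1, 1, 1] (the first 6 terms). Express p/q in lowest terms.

Starting at the tail and folding back:
Start with 1.
1 + 1/(1/1) = 1 + 1/1 = 2/1
1 + 1/(2/1) = 1 + 1/2 = 3/2
4 + 1/(3/2) = 4 + 2/3 = 14/3
59 + 1/(14/3) = 59 + 3/14 = 829/14
10 + 1/(829/14) = 10 + 14/829 = 8304/829

8304/829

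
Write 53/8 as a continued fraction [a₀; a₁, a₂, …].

⌊53/8⌋ = 6, remainder 5
⌊8/5⌋ = 1, remainder 3
⌊5/3⌋ = 1, remainder 2
⌊3/2⌋ = 1, remainder 1
⌊2/1⌋ = 2, remainder 0

[6; 1, 1, 1, 2]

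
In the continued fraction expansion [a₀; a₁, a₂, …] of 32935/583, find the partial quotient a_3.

Apply division with remainder until the remainder is 0:
32935 = 56·583 + 287, so a_0 = 56
583 = 2·287 + 9, so a_1 = 2
287 = 31·9 + 8, so a_2 = 31
9 = 1·8 + 1, so a_3 = 1

1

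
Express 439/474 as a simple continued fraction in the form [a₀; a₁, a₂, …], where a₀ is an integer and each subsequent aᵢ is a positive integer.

[0; 1, 12, 1, 1, 5, 3]

⌊439/474⌋ = 0, remainder 439
⌊474/439⌋ = 1, remainder 35
⌊439/35⌋ = 12, remainder 19
⌊35/19⌋ = 1, remainder 16
⌊19/16⌋ = 1, remainder 3
⌊16/3⌋ = 5, remainder 1
⌊3/1⌋ = 3, remainder 0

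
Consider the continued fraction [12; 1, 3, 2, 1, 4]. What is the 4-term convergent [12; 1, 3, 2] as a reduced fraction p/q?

Start with 2.
3 + 1/(2/1) = 3 + 1/2 = 7/2
1 + 1/(7/2) = 1 + 2/7 = 9/7
12 + 1/(9/7) = 12 + 7/9 = 115/9

115/9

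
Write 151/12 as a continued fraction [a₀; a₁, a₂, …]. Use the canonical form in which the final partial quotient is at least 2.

[12; 1, 1, 2, 2]

Run the Euclidean algorithm, recording each quotient:
151 ÷ 12 → quotient 12, remainder 7
12 ÷ 7 → quotient 1, remainder 5
7 ÷ 5 → quotient 1, remainder 2
5 ÷ 2 → quotient 2, remainder 1
2 ÷ 1 → quotient 2, remainder 0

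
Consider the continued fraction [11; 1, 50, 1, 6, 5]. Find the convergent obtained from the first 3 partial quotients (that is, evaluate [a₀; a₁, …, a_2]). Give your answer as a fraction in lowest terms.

a_0 = 11: 11/1
a_1 = 1: 12/1
a_2 = 50: 611/51

611/51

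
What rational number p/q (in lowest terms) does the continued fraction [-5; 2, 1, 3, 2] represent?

-116/25

Build up convergents one term at a time:
a_0 = -5: -5/1
a_1 = 2: -9/2
a_2 = 1: -14/3
a_3 = 3: -51/11
a_4 = 2: -116/25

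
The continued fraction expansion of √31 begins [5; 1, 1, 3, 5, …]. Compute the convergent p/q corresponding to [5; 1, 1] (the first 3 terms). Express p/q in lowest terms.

11/2

Starting at the tail and folding back:
Start with 1.
1 + 1/(1/1) = 1 + 1/1 = 2/1
5 + 1/(2/1) = 5 + 1/2 = 11/2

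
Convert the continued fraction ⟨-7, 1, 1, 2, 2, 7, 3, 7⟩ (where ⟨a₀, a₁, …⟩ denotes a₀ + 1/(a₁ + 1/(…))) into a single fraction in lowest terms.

-13101/2042

Start with 7.
3 + 1/(7/1) = 3 + 1/7 = 22/7
7 + 1/(22/7) = 7 + 7/22 = 161/22
2 + 1/(161/22) = 2 + 22/161 = 344/161
2 + 1/(344/161) = 2 + 161/344 = 849/344
1 + 1/(849/344) = 1 + 344/849 = 1193/849
1 + 1/(1193/849) = 1 + 849/1193 = 2042/1193
-7 + 1/(2042/1193) = -7 + 1193/2042 = -13101/2042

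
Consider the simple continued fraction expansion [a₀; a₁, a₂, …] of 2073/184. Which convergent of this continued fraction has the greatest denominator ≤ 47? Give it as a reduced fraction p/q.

List convergents until the denominator exceeds the bound:
a_0 = 11: 11/1  (≤ bound)
a_1 = 3: 34/3  (≤ bound)
a_2 = 1: 45/4  (≤ bound)
a_3 = 3: 169/15  (≤ bound)
a_4 = 12: 2073/184  (> 47, stop)

169/15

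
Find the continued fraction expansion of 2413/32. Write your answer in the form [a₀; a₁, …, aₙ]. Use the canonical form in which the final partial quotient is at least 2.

Apply division with remainder until the remainder is 0:
2413 ÷ 32 → quotient 75, remainder 13
32 ÷ 13 → quotient 2, remainder 6
13 ÷ 6 → quotient 2, remainder 1
6 ÷ 1 → quotient 6, remainder 0

[75; 2, 2, 6]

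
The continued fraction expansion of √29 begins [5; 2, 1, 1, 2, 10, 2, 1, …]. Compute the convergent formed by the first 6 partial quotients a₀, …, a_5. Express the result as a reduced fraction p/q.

a_0 = 5: 5/1
a_1 = 2: 11/2
a_2 = 1: 16/3
a_3 = 1: 27/5
a_4 = 2: 70/13
a_5 = 10: 727/135

727/135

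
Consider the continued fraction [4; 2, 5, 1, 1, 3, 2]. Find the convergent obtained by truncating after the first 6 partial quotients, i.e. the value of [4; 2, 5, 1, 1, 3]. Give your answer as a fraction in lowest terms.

379/85

a_0 = 4: 4/1
a_1 = 2: 9/2
a_2 = 5: 49/11
a_3 = 1: 58/13
a_4 = 1: 107/24
a_5 = 3: 379/85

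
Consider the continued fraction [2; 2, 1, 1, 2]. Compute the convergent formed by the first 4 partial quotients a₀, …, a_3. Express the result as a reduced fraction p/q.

Start with 1.
1 + 1/(1/1) = 1 + 1/1 = 2/1
2 + 1/(2/1) = 2 + 1/2 = 5/2
2 + 1/(5/2) = 2 + 2/5 = 12/5

12/5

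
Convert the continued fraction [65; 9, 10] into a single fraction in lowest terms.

5925/91

Build up convergents one term at a time:
a_0 = 65: 65/1
a_1 = 9: 586/9
a_2 = 10: 5925/91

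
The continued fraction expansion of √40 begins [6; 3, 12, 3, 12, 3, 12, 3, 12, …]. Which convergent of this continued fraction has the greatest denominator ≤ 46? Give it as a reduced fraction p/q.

234/37

List convergents until the denominator exceeds the bound:
a_0 = 6: 6/1  (≤ bound)
a_1 = 3: 19/3  (≤ bound)
a_2 = 12: 234/37  (≤ bound)
a_3 = 3: 721/114  (> 46, stop)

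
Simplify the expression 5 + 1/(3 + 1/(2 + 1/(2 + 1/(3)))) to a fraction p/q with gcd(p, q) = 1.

Work from the innermost term outward:
Start with 3.
2 + 1/(3/1) = 2 + 1/3 = 7/3
2 + 1/(7/3) = 2 + 3/7 = 17/7
3 + 1/(17/7) = 3 + 7/17 = 58/17
5 + 1/(58/17) = 5 + 17/58 = 307/58

307/58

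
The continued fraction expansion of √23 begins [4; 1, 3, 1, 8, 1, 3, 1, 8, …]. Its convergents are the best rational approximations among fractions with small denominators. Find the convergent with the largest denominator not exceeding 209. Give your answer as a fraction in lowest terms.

a_0 = 4: 4/1  (≤ bound)
a_1 = 1: 5/1  (≤ bound)
a_2 = 3: 19/4  (≤ bound)
a_3 = 1: 24/5  (≤ bound)
a_4 = 8: 211/44  (≤ bound)
a_5 = 1: 235/49  (≤ bound)
a_6 = 3: 916/191  (≤ bound)
a_7 = 1: 1151/240  (> 209, stop)

916/191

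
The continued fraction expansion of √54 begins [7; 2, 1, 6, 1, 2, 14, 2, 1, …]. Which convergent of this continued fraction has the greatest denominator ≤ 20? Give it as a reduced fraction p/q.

147/20

List convergents until the denominator exceeds the bound:
a_0 = 7: 7/1  (≤ bound)
a_1 = 2: 15/2  (≤ bound)
a_2 = 1: 22/3  (≤ bound)
a_3 = 6: 147/20  (≤ bound)
a_4 = 1: 169/23  (> 20, stop)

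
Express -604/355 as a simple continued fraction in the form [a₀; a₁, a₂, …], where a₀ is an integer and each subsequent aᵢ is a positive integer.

[-2; 3, 2, 1, 6, 2, 2]

⌊-604/355⌋ = -2, remainder 106
⌊355/106⌋ = 3, remainder 37
⌊106/37⌋ = 2, remainder 32
⌊37/32⌋ = 1, remainder 5
⌊32/5⌋ = 6, remainder 2
⌊5/2⌋ = 2, remainder 1
⌊2/1⌋ = 2, remainder 0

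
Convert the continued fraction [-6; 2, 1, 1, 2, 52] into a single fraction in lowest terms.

a_0 = -6: -6/1
a_1 = 2: -11/2
a_2 = 1: -17/3
a_3 = 1: -28/5
a_4 = 2: -73/13
a_5 = 52: -3824/681

-3824/681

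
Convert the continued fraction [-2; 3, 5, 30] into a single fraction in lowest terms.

-815/483

Start with 30.
5 + 1/(30/1) = 5 + 1/30 = 151/30
3 + 1/(151/30) = 3 + 30/151 = 483/151
-2 + 1/(483/151) = -2 + 151/483 = -815/483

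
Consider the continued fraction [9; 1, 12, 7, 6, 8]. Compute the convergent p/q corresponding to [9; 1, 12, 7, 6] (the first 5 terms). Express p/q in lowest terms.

5607/565

Start with 6.
7 + 1/(6/1) = 7 + 1/6 = 43/6
12 + 1/(43/6) = 12 + 6/43 = 522/43
1 + 1/(522/43) = 1 + 43/522 = 565/522
9 + 1/(565/522) = 9 + 522/565 = 5607/565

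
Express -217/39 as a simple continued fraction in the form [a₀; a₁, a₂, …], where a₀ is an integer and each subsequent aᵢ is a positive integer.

[-6; 2, 3, 2, 2]

Repeatedly divide and take the remainder:
-217 = -6·39 + 17, so a_0 = -6
39 = 2·17 + 5, so a_1 = 2
17 = 3·5 + 2, so a_2 = 3
5 = 2·2 + 1, so a_3 = 2
2 = 2·1 + 0, so a_4 = 2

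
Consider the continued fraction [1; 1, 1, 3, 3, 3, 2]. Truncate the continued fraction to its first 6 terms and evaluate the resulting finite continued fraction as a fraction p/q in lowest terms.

Start with 3.
3 + 1/(3/1) = 3 + 1/3 = 10/3
3 + 1/(10/3) = 3 + 3/10 = 33/10
1 + 1/(33/10) = 1 + 10/33 = 43/33
1 + 1/(43/33) = 1 + 33/43 = 76/43
1 + 1/(76/43) = 1 + 43/76 = 119/76

119/76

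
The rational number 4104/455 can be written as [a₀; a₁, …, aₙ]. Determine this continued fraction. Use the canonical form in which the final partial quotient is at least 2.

Run the Euclidean algorithm, recording each quotient:
4104 = 9·455 + 9, so a_0 = 9
455 = 50·9 + 5, so a_1 = 50
9 = 1·5 + 4, so a_2 = 1
5 = 1·4 + 1, so a_3 = 1
4 = 4·1 + 0, so a_4 = 4

[9; 50, 1, 1, 4]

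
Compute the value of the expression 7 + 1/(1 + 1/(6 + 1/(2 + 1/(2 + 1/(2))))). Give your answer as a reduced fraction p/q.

700/89

Starting at the tail and folding back:
Start with 2.
2 + 1/(2/1) = 2 + 1/2 = 5/2
2 + 1/(5/2) = 2 + 2/5 = 12/5
6 + 1/(12/5) = 6 + 5/12 = 77/12
1 + 1/(77/12) = 1 + 12/77 = 89/77
7 + 1/(89/77) = 7 + 77/89 = 700/89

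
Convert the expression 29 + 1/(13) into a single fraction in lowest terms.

a_0 = 29: 29/1
a_1 = 13: 378/13

378/13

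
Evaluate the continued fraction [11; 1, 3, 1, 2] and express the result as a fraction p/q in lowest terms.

a_0 = 11: 11/1
a_1 = 1: 12/1
a_2 = 3: 47/4
a_3 = 1: 59/5
a_4 = 2: 165/14

165/14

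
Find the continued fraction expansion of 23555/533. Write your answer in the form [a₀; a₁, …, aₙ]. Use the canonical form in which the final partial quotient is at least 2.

23555 ÷ 533 → quotient 44, remainder 103
533 ÷ 103 → quotient 5, remainder 18
103 ÷ 18 → quotient 5, remainder 13
18 ÷ 13 → quotient 1, remainder 5
13 ÷ 5 → quotient 2, remainder 3
5 ÷ 3 → quotient 1, remainder 2
3 ÷ 2 → quotient 1, remainder 1
2 ÷ 1 → quotient 2, remainder 0

[44; 5, 5, 1, 2, 1, 1, 2]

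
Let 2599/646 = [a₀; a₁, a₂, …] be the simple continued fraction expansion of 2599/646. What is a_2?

15

Apply division with remainder until the remainder is 0:
2599 ÷ 646 → quotient 4, remainder 15
646 ÷ 15 → quotient 43, remainder 1
15 ÷ 1 → quotient 15, remainder 0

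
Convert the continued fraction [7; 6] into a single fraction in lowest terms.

43/6

Start with 6.
7 + 1/(6/1) = 7 + 1/6 = 43/6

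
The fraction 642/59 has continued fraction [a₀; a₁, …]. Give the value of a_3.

Run the Euclidean algorithm, recording each quotient:
642 ÷ 59 → quotient 10, remainder 52
59 ÷ 52 → quotient 1, remainder 7
52 ÷ 7 → quotient 7, remainder 3
7 ÷ 3 → quotient 2, remainder 1

2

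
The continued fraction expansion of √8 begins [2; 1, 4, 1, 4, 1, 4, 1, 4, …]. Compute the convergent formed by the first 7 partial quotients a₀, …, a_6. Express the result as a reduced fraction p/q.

478/169

Collapse the nested fraction from the inside out:
Start with 4.
1 + 1/(4/1) = 1 + 1/4 = 5/4
4 + 1/(5/4) = 4 + 4/5 = 24/5
1 + 1/(24/5) = 1 + 5/24 = 29/24
4 + 1/(29/24) = 4 + 24/29 = 140/29
1 + 1/(140/29) = 1 + 29/140 = 169/140
2 + 1/(169/140) = 2 + 140/169 = 478/169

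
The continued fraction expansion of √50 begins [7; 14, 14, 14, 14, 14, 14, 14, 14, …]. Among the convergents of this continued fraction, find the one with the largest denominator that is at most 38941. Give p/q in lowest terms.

19601/2772

a_0 = 7: 7/1  (≤ bound)
a_1 = 14: 99/14  (≤ bound)
a_2 = 14: 1393/197  (≤ bound)
a_3 = 14: 19601/2772  (≤ bound)
a_4 = 14: 275807/39005  (> 38941, stop)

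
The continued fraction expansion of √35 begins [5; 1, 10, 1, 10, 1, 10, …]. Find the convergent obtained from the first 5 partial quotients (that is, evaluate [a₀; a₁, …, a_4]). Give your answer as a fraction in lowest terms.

775/131

Work from the innermost term outward:
Start with 10.
1 + 1/(10/1) = 1 + 1/10 = 11/10
10 + 1/(11/10) = 10 + 10/11 = 120/11
1 + 1/(120/11) = 1 + 11/120 = 131/120
5 + 1/(131/120) = 5 + 120/131 = 775/131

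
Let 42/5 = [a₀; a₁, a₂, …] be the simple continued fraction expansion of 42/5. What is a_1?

42 = 8·5 + 2, so a_0 = 8
5 = 2·2 + 1, so a_1 = 2

2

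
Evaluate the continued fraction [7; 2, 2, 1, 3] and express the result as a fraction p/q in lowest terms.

Build up convergents one term at a time:
a_0 = 7: 7/1
a_1 = 2: 15/2
a_2 = 2: 37/5
a_3 = 1: 52/7
a_4 = 3: 193/26

193/26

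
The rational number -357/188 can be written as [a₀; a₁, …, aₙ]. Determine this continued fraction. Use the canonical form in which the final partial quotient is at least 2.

[-2; 9, 1, 8, 2]

-357 = -2·188 + 19, so a_0 = -2
188 = 9·19 + 17, so a_1 = 9
19 = 1·17 + 2, so a_2 = 1
17 = 8·2 + 1, so a_3 = 8
2 = 2·1 + 0, so a_4 = 2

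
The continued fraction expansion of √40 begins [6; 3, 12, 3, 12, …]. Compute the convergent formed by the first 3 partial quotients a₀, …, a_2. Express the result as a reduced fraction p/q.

a_0 = 6: 6/1
a_1 = 3: 19/3
a_2 = 12: 234/37

234/37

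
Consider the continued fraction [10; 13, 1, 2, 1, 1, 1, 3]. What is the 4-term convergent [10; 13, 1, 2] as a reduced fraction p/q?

a_0 = 10: 10/1
a_1 = 13: 131/13
a_2 = 1: 141/14
a_3 = 2: 413/41

413/41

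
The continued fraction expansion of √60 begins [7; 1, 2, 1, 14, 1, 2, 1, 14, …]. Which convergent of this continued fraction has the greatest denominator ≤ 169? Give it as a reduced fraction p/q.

488/63

List convergents until the denominator exceeds the bound:
a_0 = 7: 7/1  (≤ bound)
a_1 = 1: 8/1  (≤ bound)
a_2 = 2: 23/3  (≤ bound)
a_3 = 1: 31/4  (≤ bound)
a_4 = 14: 457/59  (≤ bound)
a_5 = 1: 488/63  (≤ bound)
a_6 = 2: 1433/185  (> 169, stop)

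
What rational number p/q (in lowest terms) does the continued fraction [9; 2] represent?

19/2

Start with 2.
9 + 1/(2/1) = 9 + 1/2 = 19/2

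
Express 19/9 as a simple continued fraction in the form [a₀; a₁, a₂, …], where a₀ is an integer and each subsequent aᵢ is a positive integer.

⌊19/9⌋ = 2, remainder 1
⌊9/1⌋ = 9, remainder 0

[2; 9]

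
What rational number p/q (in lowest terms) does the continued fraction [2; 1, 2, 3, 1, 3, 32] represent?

4259/1581

a_0 = 2: 2/1
a_1 = 1: 3/1
a_2 = 2: 8/3
a_3 = 3: 27/10
a_4 = 1: 35/13
a_5 = 3: 132/49
a_6 = 32: 4259/1581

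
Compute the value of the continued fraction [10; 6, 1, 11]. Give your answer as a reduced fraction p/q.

Starting at the tail and folding back:
Start with 11.
1 + 1/(11/1) = 1 + 1/11 = 12/11
6 + 1/(12/11) = 6 + 11/12 = 83/12
10 + 1/(83/12) = 10 + 12/83 = 842/83

842/83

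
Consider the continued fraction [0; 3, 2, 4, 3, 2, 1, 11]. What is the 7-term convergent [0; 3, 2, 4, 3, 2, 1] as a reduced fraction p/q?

Compute successive convergents:
a_0 = 0: 0/1
a_1 = 3: 1/3
a_2 = 2: 2/7
a_3 = 4: 9/31
a_4 = 3: 29/100
a_5 = 2: 67/231
a_6 = 1: 96/331

96/331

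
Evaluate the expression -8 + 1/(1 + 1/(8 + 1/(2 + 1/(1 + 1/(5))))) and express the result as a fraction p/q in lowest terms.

-1130/159

Collapse the nested fraction from the inside out:
Start with 5.
1 + 1/(5/1) = 1 + 1/5 = 6/5
2 + 1/(6/5) = 2 + 5/6 = 17/6
8 + 1/(17/6) = 8 + 6/17 = 142/17
1 + 1/(142/17) = 1 + 17/142 = 159/142
-8 + 1/(159/142) = -8 + 142/159 = -1130/159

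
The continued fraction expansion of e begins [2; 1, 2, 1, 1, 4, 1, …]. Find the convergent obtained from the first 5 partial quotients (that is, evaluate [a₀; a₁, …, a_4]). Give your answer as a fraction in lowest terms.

19/7

a_0 = 2: 2/1
a_1 = 1: 3/1
a_2 = 2: 8/3
a_3 = 1: 11/4
a_4 = 1: 19/7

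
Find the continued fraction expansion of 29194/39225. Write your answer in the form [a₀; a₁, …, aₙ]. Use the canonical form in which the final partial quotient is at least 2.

[0; 1, 2, 1, 10, 6, 3, 47]

29194 ÷ 39225 → quotient 0, remainder 29194
39225 ÷ 29194 → quotient 1, remainder 10031
29194 ÷ 10031 → quotient 2, remainder 9132
10031 ÷ 9132 → quotient 1, remainder 899
9132 ÷ 899 → quotient 10, remainder 142
899 ÷ 142 → quotient 6, remainder 47
142 ÷ 47 → quotient 3, remainder 1
47 ÷ 1 → quotient 47, remainder 0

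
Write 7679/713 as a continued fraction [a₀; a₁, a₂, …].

[10; 1, 3, 2, 1, 7, 7]

7679 = 10·713 + 549, so a_0 = 10
713 = 1·549 + 164, so a_1 = 1
549 = 3·164 + 57, so a_2 = 3
164 = 2·57 + 50, so a_3 = 2
57 = 1·50 + 7, so a_4 = 1
50 = 7·7 + 1, so a_5 = 7
7 = 7·1 + 0, so a_6 = 7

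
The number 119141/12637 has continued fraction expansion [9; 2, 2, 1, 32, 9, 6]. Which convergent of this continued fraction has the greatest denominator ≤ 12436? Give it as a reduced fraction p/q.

19497/2068

List convergents until the denominator exceeds the bound:
a_0 = 9: 9/1  (≤ bound)
a_1 = 2: 19/2  (≤ bound)
a_2 = 2: 47/5  (≤ bound)
a_3 = 1: 66/7  (≤ bound)
a_4 = 32: 2159/229  (≤ bound)
a_5 = 9: 19497/2068  (≤ bound)
a_6 = 6: 119141/12637  (> 12436, stop)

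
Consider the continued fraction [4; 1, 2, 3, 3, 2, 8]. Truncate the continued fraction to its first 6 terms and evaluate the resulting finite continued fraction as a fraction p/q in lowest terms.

Start with 2.
3 + 1/(2/1) = 3 + 1/2 = 7/2
3 + 1/(7/2) = 3 + 2/7 = 23/7
2 + 1/(23/7) = 2 + 7/23 = 53/23
1 + 1/(53/23) = 1 + 23/53 = 76/53
4 + 1/(76/53) = 4 + 53/76 = 357/76

357/76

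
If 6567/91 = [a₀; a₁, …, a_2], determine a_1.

6567 = 72·91 + 15, so a_0 = 72
91 = 6·15 + 1, so a_1 = 6

6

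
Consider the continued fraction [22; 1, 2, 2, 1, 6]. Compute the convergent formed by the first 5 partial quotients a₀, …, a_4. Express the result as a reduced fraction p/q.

227/10

a_0 = 22: 22/1
a_1 = 1: 23/1
a_2 = 2: 68/3
a_3 = 2: 159/7
a_4 = 1: 227/10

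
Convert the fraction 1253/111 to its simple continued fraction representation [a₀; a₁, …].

[11; 3, 2, 7, 2]

Repeatedly divide and take the remainder:
⌊1253/111⌋ = 11, remainder 32
⌊111/32⌋ = 3, remainder 15
⌊32/15⌋ = 2, remainder 2
⌊15/2⌋ = 7, remainder 1
⌊2/1⌋ = 2, remainder 0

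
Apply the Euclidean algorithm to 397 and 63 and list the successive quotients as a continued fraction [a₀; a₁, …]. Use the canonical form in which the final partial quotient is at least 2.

⌊397/63⌋ = 6, remainder 19
⌊63/19⌋ = 3, remainder 6
⌊19/6⌋ = 3, remainder 1
⌊6/1⌋ = 6, remainder 0

[6; 3, 3, 6]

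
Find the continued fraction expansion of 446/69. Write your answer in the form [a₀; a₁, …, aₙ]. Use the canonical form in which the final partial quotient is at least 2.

[6; 2, 6, 2, 2]

Run the Euclidean algorithm, recording each quotient:
446 ÷ 69 → quotient 6, remainder 32
69 ÷ 32 → quotient 2, remainder 5
32 ÷ 5 → quotient 6, remainder 2
5 ÷ 2 → quotient 2, remainder 1
2 ÷ 1 → quotient 2, remainder 0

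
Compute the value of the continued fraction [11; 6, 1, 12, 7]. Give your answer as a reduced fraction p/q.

a_0 = 11: 11/1
a_1 = 6: 67/6
a_2 = 1: 78/7
a_3 = 12: 1003/90
a_4 = 7: 7099/637

7099/637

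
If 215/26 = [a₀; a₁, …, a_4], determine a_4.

2

Run the Euclidean algorithm, recording each quotient:
215 ÷ 26 → quotient 8, remainder 7
26 ÷ 7 → quotient 3, remainder 5
7 ÷ 5 → quotient 1, remainder 2
5 ÷ 2 → quotient 2, remainder 1
2 ÷ 1 → quotient 2, remainder 0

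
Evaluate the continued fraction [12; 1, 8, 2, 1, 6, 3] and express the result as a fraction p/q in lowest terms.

Compute successive convergents:
a_0 = 12: 12/1
a_1 = 1: 13/1
a_2 = 8: 116/9
a_3 = 2: 245/19
a_4 = 1: 361/28
a_5 = 6: 2411/187
a_6 = 3: 7594/589

7594/589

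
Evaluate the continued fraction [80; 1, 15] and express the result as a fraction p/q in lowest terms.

1295/16

Starting at the tail and folding back:
Start with 15.
1 + 1/(15/1) = 1 + 1/15 = 16/15
80 + 1/(16/15) = 80 + 15/16 = 1295/16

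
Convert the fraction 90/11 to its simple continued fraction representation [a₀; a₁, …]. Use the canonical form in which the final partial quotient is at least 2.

[8; 5, 2]

90 = 8·11 + 2, so a_0 = 8
11 = 5·2 + 1, so a_1 = 5
2 = 2·1 + 0, so a_2 = 2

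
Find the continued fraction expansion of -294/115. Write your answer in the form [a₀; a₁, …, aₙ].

Repeatedly divide and take the remainder:
-294 ÷ 115 → quotient -3, remainder 51
115 ÷ 51 → quotient 2, remainder 13
51 ÷ 13 → quotient 3, remainder 12
13 ÷ 12 → quotient 1, remainder 1
12 ÷ 1 → quotient 12, remainder 0

[-3; 2, 3, 1, 12]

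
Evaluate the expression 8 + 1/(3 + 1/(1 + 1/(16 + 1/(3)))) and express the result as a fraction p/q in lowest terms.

1692/205

a_0 = 8: 8/1
a_1 = 3: 25/3
a_2 = 1: 33/4
a_3 = 16: 553/67
a_4 = 3: 1692/205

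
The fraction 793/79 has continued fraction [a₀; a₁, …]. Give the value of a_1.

793 ÷ 79 → quotient 10, remainder 3
79 ÷ 3 → quotient 26, remainder 1

26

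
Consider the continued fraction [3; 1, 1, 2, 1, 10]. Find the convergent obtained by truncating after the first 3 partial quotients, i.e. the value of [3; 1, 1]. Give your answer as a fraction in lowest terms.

7/2

Start with 1.
1 + 1/(1/1) = 1 + 1/1 = 2/1
3 + 1/(2/1) = 3 + 1/2 = 7/2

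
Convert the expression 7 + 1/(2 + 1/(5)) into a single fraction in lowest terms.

82/11

a_0 = 7: 7/1
a_1 = 2: 15/2
a_2 = 5: 82/11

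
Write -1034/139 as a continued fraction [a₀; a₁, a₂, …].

[-8; 1, 1, 3, 1, 1, 2, 3]

Repeatedly divide and take the remainder:
⌊-1034/139⌋ = -8, remainder 78
⌊139/78⌋ = 1, remainder 61
⌊78/61⌋ = 1, remainder 17
⌊61/17⌋ = 3, remainder 10
⌊17/10⌋ = 1, remainder 7
⌊10/7⌋ = 1, remainder 3
⌊7/3⌋ = 2, remainder 1
⌊3/1⌋ = 3, remainder 0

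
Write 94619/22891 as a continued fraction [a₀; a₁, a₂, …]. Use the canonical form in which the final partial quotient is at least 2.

[4; 7, 2, 35, 43]

Apply division with remainder until the remainder is 0:
94619 ÷ 22891 → quotient 4, remainder 3055
22891 ÷ 3055 → quotient 7, remainder 1506
3055 ÷ 1506 → quotient 2, remainder 43
1506 ÷ 43 → quotient 35, remainder 1
43 ÷ 1 → quotient 43, remainder 0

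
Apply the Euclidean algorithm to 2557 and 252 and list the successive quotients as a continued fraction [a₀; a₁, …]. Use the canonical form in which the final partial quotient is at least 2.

[10; 6, 1, 4, 3, 2]

2557 ÷ 252 → quotient 10, remainder 37
252 ÷ 37 → quotient 6, remainder 30
37 ÷ 30 → quotient 1, remainder 7
30 ÷ 7 → quotient 4, remainder 2
7 ÷ 2 → quotient 3, remainder 1
2 ÷ 1 → quotient 2, remainder 0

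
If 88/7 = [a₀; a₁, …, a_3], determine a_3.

⌊88/7⌋ = 12, remainder 4
⌊7/4⌋ = 1, remainder 3
⌊4/3⌋ = 1, remainder 1
⌊3/1⌋ = 3, remainder 0

3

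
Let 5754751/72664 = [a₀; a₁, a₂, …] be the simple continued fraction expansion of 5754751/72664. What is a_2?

12

5754751 ÷ 72664 → quotient 79, remainder 14295
72664 ÷ 14295 → quotient 5, remainder 1189
14295 ÷ 1189 → quotient 12, remainder 27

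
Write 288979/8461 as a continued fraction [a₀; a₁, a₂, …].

[34; 6, 2, 14, 1, 2, 14]

Repeatedly divide and take the remainder:
⌊288979/8461⌋ = 34, remainder 1305
⌊8461/1305⌋ = 6, remainder 631
⌊1305/631⌋ = 2, remainder 43
⌊631/43⌋ = 14, remainder 29
⌊43/29⌋ = 1, remainder 14
⌊29/14⌋ = 2, remainder 1
⌊14/1⌋ = 14, remainder 0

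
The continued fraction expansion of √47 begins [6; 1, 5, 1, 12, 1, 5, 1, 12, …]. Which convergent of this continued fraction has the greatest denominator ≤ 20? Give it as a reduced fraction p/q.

a_0 = 6: 6/1  (≤ bound)
a_1 = 1: 7/1  (≤ bound)
a_2 = 5: 41/6  (≤ bound)
a_3 = 1: 48/7  (≤ bound)
a_4 = 12: 617/90  (> 20, stop)

48/7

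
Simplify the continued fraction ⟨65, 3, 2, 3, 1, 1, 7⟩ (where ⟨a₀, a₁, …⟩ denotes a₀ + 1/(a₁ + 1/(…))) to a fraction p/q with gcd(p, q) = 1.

Start with 7.
1 + 1/(7/1) = 1 + 1/7 = 8/7
1 + 1/(8/7) = 1 + 7/8 = 15/8
3 + 1/(15/8) = 3 + 8/15 = 53/15
2 + 1/(53/15) = 2 + 15/53 = 121/53
3 + 1/(121/53) = 3 + 53/121 = 416/121
65 + 1/(416/121) = 65 + 121/416 = 27161/416

27161/416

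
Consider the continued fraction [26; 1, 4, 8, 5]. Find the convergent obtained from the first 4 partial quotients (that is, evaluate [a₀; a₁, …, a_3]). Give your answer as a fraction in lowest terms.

1099/41

Collapse the nested fraction from the inside out:
Start with 8.
4 + 1/(8/1) = 4 + 1/8 = 33/8
1 + 1/(33/8) = 1 + 8/33 = 41/33
26 + 1/(41/33) = 26 + 33/41 = 1099/41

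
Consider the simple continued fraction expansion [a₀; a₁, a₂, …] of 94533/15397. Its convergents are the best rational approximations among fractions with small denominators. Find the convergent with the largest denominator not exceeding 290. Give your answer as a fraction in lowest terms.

835/136

List convergents until the denominator exceeds the bound:
a_0 = 6: 6/1  (≤ bound)
a_1 = 7: 43/7  (≤ bound)
a_2 = 6: 264/43  (≤ bound)
a_3 = 3: 835/136  (≤ bound)
a_4 = 15: 12789/2083  (> 290, stop)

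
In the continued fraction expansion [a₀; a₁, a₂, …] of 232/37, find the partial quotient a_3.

2

232 ÷ 37 → quotient 6, remainder 10
37 ÷ 10 → quotient 3, remainder 7
10 ÷ 7 → quotient 1, remainder 3
7 ÷ 3 → quotient 2, remainder 1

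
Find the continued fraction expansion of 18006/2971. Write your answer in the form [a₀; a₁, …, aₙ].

⌊18006/2971⌋ = 6, remainder 180
⌊2971/180⌋ = 16, remainder 91
⌊180/91⌋ = 1, remainder 89
⌊91/89⌋ = 1, remainder 2
⌊89/2⌋ = 44, remainder 1
⌊2/1⌋ = 2, remainder 0

[6; 16, 1, 1, 44, 2]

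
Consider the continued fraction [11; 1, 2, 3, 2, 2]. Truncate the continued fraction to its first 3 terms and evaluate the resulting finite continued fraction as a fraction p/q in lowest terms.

a_0 = 11: 11/1
a_1 = 1: 12/1
a_2 = 2: 35/3

35/3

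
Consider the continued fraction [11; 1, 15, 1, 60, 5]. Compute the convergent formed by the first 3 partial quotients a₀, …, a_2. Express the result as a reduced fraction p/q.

Start with 15.
1 + 1/(15/1) = 1 + 1/15 = 16/15
11 + 1/(16/15) = 11 + 15/16 = 191/16

191/16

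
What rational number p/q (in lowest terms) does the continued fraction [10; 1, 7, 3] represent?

272/25

a_0 = 10: 10/1
a_1 = 1: 11/1
a_2 = 7: 87/8
a_3 = 3: 272/25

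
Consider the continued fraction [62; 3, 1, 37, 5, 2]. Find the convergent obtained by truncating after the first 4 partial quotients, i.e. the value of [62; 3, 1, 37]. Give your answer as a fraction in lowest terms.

9400/151

Start with 37.
1 + 1/(37/1) = 1 + 1/37 = 38/37
3 + 1/(38/37) = 3 + 37/38 = 151/38
62 + 1/(151/38) = 62 + 38/151 = 9400/151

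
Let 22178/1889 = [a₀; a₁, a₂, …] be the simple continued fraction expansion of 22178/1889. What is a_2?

⌊22178/1889⌋ = 11, remainder 1399
⌊1889/1399⌋ = 1, remainder 490
⌊1399/490⌋ = 2, remainder 419

2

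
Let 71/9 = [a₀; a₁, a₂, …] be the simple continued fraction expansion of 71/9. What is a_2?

⌊71/9⌋ = 7, remainder 8
⌊9/8⌋ = 1, remainder 1
⌊8/1⌋ = 8, remainder 0

8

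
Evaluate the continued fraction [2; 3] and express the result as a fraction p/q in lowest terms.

a_0 = 2: 2/1
a_1 = 3: 7/3

7/3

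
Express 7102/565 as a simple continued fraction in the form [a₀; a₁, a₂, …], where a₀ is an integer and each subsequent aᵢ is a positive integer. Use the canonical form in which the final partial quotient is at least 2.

Apply division with remainder until the remainder is 0:
⌊7102/565⌋ = 12, remainder 322
⌊565/322⌋ = 1, remainder 243
⌊322/243⌋ = 1, remainder 79
⌊243/79⌋ = 3, remainder 6
⌊79/6⌋ = 13, remainder 1
⌊6/1⌋ = 6, remainder 0

[12; 1, 1, 3, 13, 6]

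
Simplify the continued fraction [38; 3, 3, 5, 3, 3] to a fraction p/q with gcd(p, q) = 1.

21449/560

Use the convergent recurrence hₖ = aₖ·hₖ₋₁ + hₖ₋₂ (and likewise for the denominators kₖ):
a_0 = 38: 38/1
a_1 = 3: 115/3
a_2 = 3: 383/10
a_3 = 5: 2030/53
a_4 = 3: 6473/169
a_5 = 3: 21449/560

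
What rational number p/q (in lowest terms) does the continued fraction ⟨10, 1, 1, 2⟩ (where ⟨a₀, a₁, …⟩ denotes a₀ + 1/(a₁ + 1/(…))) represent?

Start with 2.
1 + 1/(2/1) = 1 + 1/2 = 3/2
1 + 1/(3/2) = 1 + 2/3 = 5/3
10 + 1/(5/3) = 10 + 3/5 = 53/5

53/5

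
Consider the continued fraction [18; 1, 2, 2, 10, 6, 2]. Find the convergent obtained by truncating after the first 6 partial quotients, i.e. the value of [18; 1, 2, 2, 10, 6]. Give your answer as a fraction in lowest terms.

Work from the innermost term outward:
Start with 6.
10 + 1/(6/1) = 10 + 1/6 = 61/6
2 + 1/(61/6) = 2 + 6/61 = 128/61
2 + 1/(128/61) = 2 + 61/128 = 317/128
1 + 1/(317/128) = 1 + 128/317 = 445/317
18 + 1/(445/317) = 18 + 317/445 = 8327/445

8327/445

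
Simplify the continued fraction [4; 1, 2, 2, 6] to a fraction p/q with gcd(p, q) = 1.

a_0 = 4: 4/1
a_1 = 1: 5/1
a_2 = 2: 14/3
a_3 = 2: 33/7
a_4 = 6: 212/45

212/45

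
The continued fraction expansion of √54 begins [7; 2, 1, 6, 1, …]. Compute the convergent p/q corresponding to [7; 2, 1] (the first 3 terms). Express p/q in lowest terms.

22/3

Start with 1.
2 + 1/(1/1) = 2 + 1/1 = 3/1
7 + 1/(3/1) = 7 + 1/3 = 22/3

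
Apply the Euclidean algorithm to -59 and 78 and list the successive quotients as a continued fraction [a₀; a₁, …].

-59 ÷ 78 → quotient -1, remainder 19
78 ÷ 19 → quotient 4, remainder 2
19 ÷ 2 → quotient 9, remainder 1
2 ÷ 1 → quotient 2, remainder 0

[-1; 4, 9, 2]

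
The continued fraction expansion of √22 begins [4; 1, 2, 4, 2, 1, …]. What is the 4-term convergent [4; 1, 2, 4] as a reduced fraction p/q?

a_0 = 4: 4/1
a_1 = 1: 5/1
a_2 = 2: 14/3
a_3 = 4: 61/13

61/13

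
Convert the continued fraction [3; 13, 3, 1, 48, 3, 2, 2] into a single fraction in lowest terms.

135914/44193

a_0 = 3: 3/1
a_1 = 13: 40/13
a_2 = 3: 123/40
a_3 = 1: 163/53
a_4 = 48: 7947/2584
a_5 = 3: 24004/7805
a_6 = 2: 55955/18194
a_7 = 2: 135914/44193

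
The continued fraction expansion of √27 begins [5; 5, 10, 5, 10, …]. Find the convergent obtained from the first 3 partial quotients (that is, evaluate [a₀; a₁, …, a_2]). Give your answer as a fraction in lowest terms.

Starting at the tail and folding back:
Start with 10.
5 + 1/(10/1) = 5 + 1/10 = 51/10
5 + 1/(51/10) = 5 + 10/51 = 265/51

265/51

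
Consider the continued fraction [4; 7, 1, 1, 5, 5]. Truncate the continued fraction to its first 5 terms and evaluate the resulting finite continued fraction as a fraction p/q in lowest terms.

Compute successive convergents:
a_0 = 4: 4/1
a_1 = 7: 29/7
a_2 = 1: 33/8
a_3 = 1: 62/15
a_4 = 5: 343/83

343/83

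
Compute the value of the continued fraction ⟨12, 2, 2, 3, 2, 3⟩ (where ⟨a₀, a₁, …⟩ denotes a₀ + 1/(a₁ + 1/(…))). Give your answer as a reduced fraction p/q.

Start with 3.
2 + 1/(3/1) = 2 + 1/3 = 7/3
3 + 1/(7/3) = 3 + 3/7 = 24/7
2 + 1/(24/7) = 2 + 7/24 = 55/24
2 + 1/(55/24) = 2 + 24/55 = 134/55
12 + 1/(134/55) = 12 + 55/134 = 1663/134

1663/134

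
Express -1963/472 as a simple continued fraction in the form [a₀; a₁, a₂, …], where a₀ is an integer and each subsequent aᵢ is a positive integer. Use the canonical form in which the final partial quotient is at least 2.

[-5; 1, 5, 3, 2, 2, 4]

Run the Euclidean algorithm, recording each quotient:
⌊-1963/472⌋ = -5, remainder 397
⌊472/397⌋ = 1, remainder 75
⌊397/75⌋ = 5, remainder 22
⌊75/22⌋ = 3, remainder 9
⌊22/9⌋ = 2, remainder 4
⌊9/4⌋ = 2, remainder 1
⌊4/1⌋ = 4, remainder 0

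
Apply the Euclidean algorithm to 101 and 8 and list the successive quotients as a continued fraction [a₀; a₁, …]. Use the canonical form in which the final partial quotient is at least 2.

101 = 12·8 + 5, so a_0 = 12
8 = 1·5 + 3, so a_1 = 1
5 = 1·3 + 2, so a_2 = 1
3 = 1·2 + 1, so a_3 = 1
2 = 2·1 + 0, so a_4 = 2

[12; 1, 1, 1, 2]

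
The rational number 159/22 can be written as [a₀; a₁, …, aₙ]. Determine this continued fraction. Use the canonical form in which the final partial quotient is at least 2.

⌊159/22⌋ = 7, remainder 5
⌊22/5⌋ = 4, remainder 2
⌊5/2⌋ = 2, remainder 1
⌊2/1⌋ = 2, remainder 0

[7; 4, 2, 2]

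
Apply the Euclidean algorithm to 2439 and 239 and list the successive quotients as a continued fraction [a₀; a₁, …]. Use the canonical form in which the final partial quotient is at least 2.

Run the Euclidean algorithm, recording each quotient:
2439 = 10·239 + 49, so a_0 = 10
239 = 4·49 + 43, so a_1 = 4
49 = 1·43 + 6, so a_2 = 1
43 = 7·6 + 1, so a_3 = 7
6 = 6·1 + 0, so a_4 = 6

[10; 4, 1, 7, 6]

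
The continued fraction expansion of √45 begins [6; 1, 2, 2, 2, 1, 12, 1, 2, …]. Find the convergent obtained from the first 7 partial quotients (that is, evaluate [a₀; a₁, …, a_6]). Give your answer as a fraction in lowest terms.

2046/305

Use the convergent recurrence hₖ = aₖ·hₖ₋₁ + hₖ₋₂ (and likewise for the denominators kₖ):
a_0 = 6: 6/1
a_1 = 1: 7/1
a_2 = 2: 20/3
a_3 = 2: 47/7
a_4 = 2: 114/17
a_5 = 1: 161/24
a_6 = 12: 2046/305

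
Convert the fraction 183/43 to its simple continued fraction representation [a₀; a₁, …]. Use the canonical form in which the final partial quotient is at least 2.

[4; 3, 1, 10]

183 ÷ 43 → quotient 4, remainder 11
43 ÷ 11 → quotient 3, remainder 10
11 ÷ 10 → quotient 1, remainder 1
10 ÷ 1 → quotient 10, remainder 0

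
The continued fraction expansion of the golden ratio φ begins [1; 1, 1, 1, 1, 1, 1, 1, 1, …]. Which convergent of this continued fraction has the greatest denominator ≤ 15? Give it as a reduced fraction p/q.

a_0 = 1: 1/1  (≤ bound)
a_1 = 1: 2/1  (≤ bound)
a_2 = 1: 3/2  (≤ bound)
a_3 = 1: 5/3  (≤ bound)
a_4 = 1: 8/5  (≤ bound)
a_5 = 1: 13/8  (≤ bound)
a_6 = 1: 21/13  (≤ bound)
a_7 = 1: 34/21  (> 15, stop)

21/13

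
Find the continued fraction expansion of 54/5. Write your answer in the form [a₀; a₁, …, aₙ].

[10; 1, 4]

Repeatedly divide and take the remainder:
54 = 10·5 + 4, so a_0 = 10
5 = 1·4 + 1, so a_1 = 1
4 = 4·1 + 0, so a_2 = 4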